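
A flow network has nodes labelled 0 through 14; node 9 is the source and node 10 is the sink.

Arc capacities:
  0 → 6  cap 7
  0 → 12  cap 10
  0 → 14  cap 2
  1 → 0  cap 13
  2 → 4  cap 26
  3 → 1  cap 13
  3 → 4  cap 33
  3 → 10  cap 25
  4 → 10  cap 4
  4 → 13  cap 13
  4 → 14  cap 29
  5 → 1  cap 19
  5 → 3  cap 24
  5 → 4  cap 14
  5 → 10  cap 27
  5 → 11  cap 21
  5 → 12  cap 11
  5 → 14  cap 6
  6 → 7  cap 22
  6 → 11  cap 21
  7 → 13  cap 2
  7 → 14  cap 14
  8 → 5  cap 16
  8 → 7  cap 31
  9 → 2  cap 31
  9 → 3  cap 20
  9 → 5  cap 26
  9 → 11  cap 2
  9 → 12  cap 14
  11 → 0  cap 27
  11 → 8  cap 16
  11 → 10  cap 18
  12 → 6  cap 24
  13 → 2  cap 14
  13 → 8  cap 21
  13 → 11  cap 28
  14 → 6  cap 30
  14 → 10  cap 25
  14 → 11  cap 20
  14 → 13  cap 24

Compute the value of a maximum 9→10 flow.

Maximum flow value: 88

augment #1: 9→3→10 bottleneck 20, total now 20
augment #2: 9→5→10 bottleneck 26, total now 46
augment #3: 9→11→10 bottleneck 2, total now 48
augment #4: 9→2→4→10 bottleneck 4, total now 52
augment #5: 9→2→4→14→10 bottleneck 22, total now 74
augment #6: 9→12→6→11→10 bottleneck 14, total now 88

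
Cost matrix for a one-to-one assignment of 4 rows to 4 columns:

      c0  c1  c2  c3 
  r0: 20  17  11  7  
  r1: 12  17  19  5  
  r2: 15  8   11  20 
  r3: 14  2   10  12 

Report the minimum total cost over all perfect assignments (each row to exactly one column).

optimal assignment: row0→col3 (cost 7), row1→col0 (cost 12), row2→col2 (cost 11), row3→col1 (cost 2)
total = 7 + 12 + 11 + 2 = 32

Minimum assignment cost: 32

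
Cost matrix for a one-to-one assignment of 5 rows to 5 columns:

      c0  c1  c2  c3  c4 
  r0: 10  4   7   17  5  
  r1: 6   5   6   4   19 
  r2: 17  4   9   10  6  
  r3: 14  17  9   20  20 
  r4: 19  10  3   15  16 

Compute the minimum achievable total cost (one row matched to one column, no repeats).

optimal assignment: row0→col4 (cost 5), row1→col3 (cost 4), row2→col1 (cost 4), row3→col0 (cost 14), row4→col2 (cost 3)
total = 5 + 4 + 4 + 14 + 3 = 30

Minimum assignment cost: 30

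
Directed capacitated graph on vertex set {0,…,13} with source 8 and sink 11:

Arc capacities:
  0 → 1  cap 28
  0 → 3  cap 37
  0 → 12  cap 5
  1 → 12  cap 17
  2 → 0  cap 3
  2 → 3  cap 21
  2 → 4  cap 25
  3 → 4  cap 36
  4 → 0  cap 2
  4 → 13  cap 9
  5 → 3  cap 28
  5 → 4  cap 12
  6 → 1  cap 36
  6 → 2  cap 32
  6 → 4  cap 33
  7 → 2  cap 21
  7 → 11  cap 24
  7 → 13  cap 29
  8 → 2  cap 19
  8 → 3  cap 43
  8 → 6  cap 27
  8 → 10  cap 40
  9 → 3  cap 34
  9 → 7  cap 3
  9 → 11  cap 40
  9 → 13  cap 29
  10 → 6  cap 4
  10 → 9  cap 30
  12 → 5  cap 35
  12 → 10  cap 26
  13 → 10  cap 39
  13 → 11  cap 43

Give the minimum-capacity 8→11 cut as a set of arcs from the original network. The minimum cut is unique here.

Min-cut arcs: {(4,13), (10,9)} (total capacity 39)

augment #1: 8→10→9→11 push 30
augment #2: 8→2→4→13→11 push 9
max flow = 39; residual-reachable set from 8 gives S-side
cut edges (S→T): {(4,13), (10,9)} total cap 39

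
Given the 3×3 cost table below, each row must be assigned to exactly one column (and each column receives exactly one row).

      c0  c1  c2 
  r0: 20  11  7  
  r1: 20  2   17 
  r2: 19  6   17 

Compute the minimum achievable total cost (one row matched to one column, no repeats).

Minimum assignment cost: 28

optimal assignment: row0→col2 (cost 7), row1→col1 (cost 2), row2→col0 (cost 19)
total = 7 + 2 + 19 = 28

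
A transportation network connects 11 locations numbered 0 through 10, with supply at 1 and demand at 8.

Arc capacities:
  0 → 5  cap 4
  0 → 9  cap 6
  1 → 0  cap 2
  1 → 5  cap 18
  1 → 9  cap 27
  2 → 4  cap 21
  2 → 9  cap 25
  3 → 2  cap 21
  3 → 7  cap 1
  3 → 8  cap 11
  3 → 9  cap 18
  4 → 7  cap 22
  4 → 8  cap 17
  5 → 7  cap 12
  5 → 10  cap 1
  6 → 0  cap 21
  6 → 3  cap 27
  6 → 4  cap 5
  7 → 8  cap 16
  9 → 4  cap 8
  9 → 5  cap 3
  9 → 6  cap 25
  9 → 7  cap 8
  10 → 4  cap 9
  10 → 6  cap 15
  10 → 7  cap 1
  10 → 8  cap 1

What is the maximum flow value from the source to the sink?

Maximum flow value: 42

augment #1: 1→5→7→8 bottleneck 12, total now 12
augment #2: 1→5→10→8 bottleneck 1, total now 13
augment #3: 1→9→4→8 bottleneck 8, total now 21
augment #4: 1→9→7→8 bottleneck 4, total now 25
augment #5: 1→9→6→3→8 bottleneck 11, total now 36
augment #6: 1→9→6→4→8 bottleneck 4, total now 40
augment #7: 1→0→9→6→4→8 bottleneck 1, total now 41
augment #8: 1→0→9→6→3→2→4→8 bottleneck 1, total now 42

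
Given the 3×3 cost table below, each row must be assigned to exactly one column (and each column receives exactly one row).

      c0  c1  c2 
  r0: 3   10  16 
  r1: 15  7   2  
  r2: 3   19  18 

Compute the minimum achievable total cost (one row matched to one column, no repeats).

Minimum assignment cost: 15

optimal assignment: row0→col1 (cost 10), row1→col2 (cost 2), row2→col0 (cost 3)
total = 10 + 2 + 3 = 15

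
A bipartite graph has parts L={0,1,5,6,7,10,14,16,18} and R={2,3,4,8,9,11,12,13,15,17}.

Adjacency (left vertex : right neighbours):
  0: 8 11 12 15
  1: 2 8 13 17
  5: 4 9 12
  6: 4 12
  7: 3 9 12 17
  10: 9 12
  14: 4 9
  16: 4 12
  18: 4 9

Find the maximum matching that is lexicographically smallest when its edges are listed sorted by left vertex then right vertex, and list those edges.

|M| = 6 (so the lex-smallest maximum matching has 6 edges)
process left vertices in ascending order; for each, take the smallest-labelled available neighbour that still permits 6 edges overall, or leave it unmatched if none does
lex-smallest matching: {0-8, 1-2, 5-4, 6-12, 7-3, 10-9}

Lex-smallest maximum matching: {(0,8), (1,2), (5,4), (6,12), (7,3), (10,9)}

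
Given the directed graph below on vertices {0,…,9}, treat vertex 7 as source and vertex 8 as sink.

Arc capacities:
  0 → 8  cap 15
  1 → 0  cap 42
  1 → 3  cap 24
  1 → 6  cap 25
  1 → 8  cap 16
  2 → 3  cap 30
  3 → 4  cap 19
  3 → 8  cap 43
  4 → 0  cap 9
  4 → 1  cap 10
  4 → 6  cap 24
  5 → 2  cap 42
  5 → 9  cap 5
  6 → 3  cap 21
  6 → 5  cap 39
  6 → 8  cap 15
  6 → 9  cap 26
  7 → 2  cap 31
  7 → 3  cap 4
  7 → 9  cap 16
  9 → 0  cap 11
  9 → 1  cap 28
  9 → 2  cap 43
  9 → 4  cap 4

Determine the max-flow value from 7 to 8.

augment #1: 7→3→8 bottleneck 4, total now 4
augment #2: 7→2→3→8 bottleneck 30, total now 34
augment #3: 7→9→0→8 bottleneck 11, total now 45
augment #4: 7→9→1→8 bottleneck 5, total now 50

Maximum flow value: 50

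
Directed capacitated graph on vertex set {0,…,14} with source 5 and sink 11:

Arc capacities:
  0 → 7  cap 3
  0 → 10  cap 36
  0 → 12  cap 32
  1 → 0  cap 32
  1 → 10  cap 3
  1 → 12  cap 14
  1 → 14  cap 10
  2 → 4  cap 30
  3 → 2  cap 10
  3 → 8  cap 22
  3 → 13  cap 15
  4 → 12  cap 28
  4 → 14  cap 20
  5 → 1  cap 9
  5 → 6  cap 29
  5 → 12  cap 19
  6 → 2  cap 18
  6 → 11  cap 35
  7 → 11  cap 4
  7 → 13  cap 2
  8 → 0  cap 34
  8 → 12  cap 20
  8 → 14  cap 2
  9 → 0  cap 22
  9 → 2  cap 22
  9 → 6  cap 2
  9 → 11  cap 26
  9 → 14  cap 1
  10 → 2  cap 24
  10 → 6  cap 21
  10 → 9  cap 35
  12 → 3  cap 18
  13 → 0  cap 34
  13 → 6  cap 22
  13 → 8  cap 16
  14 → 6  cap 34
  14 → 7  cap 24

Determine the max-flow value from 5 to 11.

Maximum flow value: 56

augment #1: 5→6→11 bottleneck 29, total now 29
augment #2: 5→1→0→7→11 bottleneck 3, total now 32
augment #3: 5→1→10→6→11 bottleneck 3, total now 35
augment #4: 5→1→14→6→11 bottleneck 3, total now 38
augment #5: 5→12→3→8→14→7→11 bottleneck 1, total now 39
augment #6: 5→12→3→8→0→10→9→11 bottleneck 17, total now 56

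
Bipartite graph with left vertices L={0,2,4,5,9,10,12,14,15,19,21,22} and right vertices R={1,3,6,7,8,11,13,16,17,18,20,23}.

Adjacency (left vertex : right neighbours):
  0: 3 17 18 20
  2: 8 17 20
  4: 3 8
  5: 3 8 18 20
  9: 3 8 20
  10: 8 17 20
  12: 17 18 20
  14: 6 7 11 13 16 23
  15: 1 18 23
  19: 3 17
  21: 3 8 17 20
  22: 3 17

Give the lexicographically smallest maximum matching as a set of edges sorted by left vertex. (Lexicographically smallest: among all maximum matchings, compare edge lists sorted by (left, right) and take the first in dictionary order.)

Lex-smallest maximum matching: {(0,3), (2,8), (5,18), (9,20), (10,17), (14,6), (15,1)}

|M| = 7 (so the lex-smallest maximum matching has 7 edges)
process left vertices in ascending order; for each, take the smallest-labelled available neighbour that still permits 7 edges overall, or leave it unmatched if none does
lex-smallest matching: {0-3, 2-8, 5-18, 9-20, 10-17, 14-6, 15-1}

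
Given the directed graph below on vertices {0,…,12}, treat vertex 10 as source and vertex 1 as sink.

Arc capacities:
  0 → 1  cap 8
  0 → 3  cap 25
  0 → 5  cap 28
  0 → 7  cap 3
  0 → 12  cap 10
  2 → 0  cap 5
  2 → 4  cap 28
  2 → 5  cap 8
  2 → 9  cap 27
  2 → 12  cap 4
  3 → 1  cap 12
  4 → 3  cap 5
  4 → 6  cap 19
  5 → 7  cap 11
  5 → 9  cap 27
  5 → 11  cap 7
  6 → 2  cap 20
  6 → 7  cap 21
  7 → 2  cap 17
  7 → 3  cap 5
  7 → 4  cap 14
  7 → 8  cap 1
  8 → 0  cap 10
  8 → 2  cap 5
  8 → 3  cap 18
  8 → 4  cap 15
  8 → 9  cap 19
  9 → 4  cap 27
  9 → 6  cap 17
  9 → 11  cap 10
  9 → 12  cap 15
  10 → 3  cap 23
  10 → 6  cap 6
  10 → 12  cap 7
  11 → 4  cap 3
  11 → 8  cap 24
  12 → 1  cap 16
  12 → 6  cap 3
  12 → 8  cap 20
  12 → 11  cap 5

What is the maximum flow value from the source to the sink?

augment #1: 10→3→1 bottleneck 12, total now 12
augment #2: 10→12→1 bottleneck 7, total now 19
augment #3: 10→6→2→0→1 bottleneck 5, total now 24
augment #4: 10→6→2→12→1 bottleneck 1, total now 25

Maximum flow value: 25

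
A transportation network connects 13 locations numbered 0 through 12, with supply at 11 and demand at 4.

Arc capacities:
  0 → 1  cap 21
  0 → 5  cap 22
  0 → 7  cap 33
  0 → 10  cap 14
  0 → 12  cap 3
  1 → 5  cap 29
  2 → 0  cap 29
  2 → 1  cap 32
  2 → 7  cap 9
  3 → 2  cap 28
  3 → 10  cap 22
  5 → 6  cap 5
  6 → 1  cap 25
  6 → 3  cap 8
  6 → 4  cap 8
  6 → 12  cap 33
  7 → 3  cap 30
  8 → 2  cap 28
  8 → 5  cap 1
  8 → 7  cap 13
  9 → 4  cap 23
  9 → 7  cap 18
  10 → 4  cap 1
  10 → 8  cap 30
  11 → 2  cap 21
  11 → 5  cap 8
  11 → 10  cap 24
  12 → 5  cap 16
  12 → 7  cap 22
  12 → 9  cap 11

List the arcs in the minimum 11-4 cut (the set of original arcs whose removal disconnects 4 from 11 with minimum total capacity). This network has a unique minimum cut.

augment #1: 11→10→4 push 1
augment #2: 11→5→6→4 push 5
augment #3: 11→2→0→12→9→4 push 3
max flow = 9; residual-reachable set from 11 gives S-side
cut edges (S→T): {(0,12), (5,6), (10,4)} total cap 9

Min-cut arcs: {(0,12), (5,6), (10,4)} (total capacity 9)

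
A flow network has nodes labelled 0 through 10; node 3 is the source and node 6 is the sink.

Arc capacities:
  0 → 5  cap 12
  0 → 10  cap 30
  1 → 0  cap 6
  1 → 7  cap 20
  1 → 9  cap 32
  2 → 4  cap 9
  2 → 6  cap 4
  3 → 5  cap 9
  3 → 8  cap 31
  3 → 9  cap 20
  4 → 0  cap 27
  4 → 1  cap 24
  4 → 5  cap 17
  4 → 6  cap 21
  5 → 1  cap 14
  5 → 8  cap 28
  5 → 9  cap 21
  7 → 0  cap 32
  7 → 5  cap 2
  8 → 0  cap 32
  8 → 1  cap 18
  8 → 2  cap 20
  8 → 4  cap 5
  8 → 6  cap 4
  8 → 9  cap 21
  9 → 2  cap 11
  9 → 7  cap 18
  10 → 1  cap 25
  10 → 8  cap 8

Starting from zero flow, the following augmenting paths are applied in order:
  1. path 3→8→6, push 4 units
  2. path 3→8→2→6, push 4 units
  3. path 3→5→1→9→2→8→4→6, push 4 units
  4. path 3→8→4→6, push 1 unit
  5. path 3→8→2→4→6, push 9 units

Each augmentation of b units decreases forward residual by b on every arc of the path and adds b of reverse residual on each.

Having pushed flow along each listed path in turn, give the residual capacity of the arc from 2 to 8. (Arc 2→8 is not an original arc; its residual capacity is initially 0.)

Residual capacity of (2,8): 9

after path 1 (3→8→6, push 4): res(2,8)=0
after path 2 (3→8→2→6, push 4): res(2,8)=4
after path 3 (3→5→1→9→2→8→4→6, push 4): res(2,8)=0
after path 4 (3→8→4→6, push 1): res(2,8)=0
after path 5 (3→8→2→4→6, push 9): res(2,8)=9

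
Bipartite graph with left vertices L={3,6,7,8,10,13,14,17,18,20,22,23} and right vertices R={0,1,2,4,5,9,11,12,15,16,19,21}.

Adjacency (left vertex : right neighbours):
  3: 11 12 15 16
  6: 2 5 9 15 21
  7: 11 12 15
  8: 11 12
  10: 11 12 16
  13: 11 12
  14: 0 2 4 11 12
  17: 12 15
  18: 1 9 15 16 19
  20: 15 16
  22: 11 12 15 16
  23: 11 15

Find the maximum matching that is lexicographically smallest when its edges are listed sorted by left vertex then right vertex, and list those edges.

Lex-smallest maximum matching: {(3,11), (6,2), (7,12), (10,16), (14,0), (17,15), (18,1)}

|M| = 7 (so the lex-smallest maximum matching has 7 edges)
process left vertices in ascending order; for each, take the smallest-labelled available neighbour that still permits 7 edges overall, or leave it unmatched if none does
lex-smallest matching: {3-11, 6-2, 7-12, 10-16, 14-0, 17-15, 18-1}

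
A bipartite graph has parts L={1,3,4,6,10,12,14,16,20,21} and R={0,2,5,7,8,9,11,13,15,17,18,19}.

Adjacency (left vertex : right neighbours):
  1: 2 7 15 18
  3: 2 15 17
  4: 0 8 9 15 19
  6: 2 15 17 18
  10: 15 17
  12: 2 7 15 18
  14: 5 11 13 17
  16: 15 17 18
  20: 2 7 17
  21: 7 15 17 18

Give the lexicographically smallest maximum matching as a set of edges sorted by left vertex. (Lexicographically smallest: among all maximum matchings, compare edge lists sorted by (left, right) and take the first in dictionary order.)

|M| = 7 (so the lex-smallest maximum matching has 7 edges)
process left vertices in ascending order; for each, take the smallest-labelled available neighbour that still permits 7 edges overall, or leave it unmatched if none does
lex-smallest matching: {1-2, 3-15, 4-0, 6-17, 12-7, 14-5, 16-18}

Lex-smallest maximum matching: {(1,2), (3,15), (4,0), (6,17), (12,7), (14,5), (16,18)}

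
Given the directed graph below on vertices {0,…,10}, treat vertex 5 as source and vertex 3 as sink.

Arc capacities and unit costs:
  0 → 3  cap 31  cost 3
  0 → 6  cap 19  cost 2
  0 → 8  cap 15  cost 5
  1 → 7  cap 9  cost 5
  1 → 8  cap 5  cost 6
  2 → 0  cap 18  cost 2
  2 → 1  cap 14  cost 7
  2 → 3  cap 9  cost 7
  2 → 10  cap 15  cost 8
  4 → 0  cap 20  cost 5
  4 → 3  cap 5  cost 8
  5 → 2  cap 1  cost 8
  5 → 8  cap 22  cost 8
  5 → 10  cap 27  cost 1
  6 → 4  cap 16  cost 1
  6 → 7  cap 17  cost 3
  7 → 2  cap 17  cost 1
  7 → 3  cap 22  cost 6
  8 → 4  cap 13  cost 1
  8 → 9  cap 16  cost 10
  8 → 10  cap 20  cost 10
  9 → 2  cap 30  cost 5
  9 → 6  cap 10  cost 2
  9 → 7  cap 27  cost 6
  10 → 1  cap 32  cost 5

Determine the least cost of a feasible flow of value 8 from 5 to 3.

Minimum cost for 8 units: 132

shortest-cost path #1: 5→2→0→3 push 1 @ unit cost 13 (adds 13)
shortest-cost path #2: 5→8→4→3 push 5 @ unit cost 17 (adds 85)
shortest-cost path #3: 5→10→1→7→3 push 2 @ unit cost 17 (adds 34)
total cost = 132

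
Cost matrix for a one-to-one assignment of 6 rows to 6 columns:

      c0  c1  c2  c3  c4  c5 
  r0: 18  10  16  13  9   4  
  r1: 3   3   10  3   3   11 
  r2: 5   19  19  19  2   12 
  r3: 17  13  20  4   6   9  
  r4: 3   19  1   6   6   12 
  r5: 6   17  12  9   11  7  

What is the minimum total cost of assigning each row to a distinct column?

optimal assignment: row0→col5 (cost 4), row1→col1 (cost 3), row2→col4 (cost 2), row3→col3 (cost 4), row4→col2 (cost 1), row5→col0 (cost 6)
total = 4 + 3 + 2 + 4 + 1 + 6 = 20

Minimum assignment cost: 20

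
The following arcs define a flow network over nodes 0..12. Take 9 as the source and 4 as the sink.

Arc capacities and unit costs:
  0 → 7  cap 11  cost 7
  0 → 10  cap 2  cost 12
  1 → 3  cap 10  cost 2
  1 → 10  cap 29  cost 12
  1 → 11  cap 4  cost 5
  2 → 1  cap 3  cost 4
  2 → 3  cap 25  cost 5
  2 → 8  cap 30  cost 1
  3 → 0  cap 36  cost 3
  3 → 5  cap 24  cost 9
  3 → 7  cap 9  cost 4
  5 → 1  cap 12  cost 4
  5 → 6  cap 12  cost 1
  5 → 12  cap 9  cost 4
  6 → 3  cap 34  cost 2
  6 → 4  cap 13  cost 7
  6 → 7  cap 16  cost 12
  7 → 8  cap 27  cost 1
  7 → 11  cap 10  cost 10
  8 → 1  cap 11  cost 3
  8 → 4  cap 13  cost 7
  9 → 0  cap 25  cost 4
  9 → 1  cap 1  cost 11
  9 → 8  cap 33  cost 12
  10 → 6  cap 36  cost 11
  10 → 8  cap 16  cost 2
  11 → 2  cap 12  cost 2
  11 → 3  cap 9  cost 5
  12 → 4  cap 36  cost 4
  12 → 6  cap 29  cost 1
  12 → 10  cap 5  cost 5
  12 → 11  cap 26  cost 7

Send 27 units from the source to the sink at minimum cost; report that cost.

shortest-cost path #1: 9→8→4 push 13 @ unit cost 19 (adds 247)
shortest-cost path #2: 9→1→3→5→6→4 push 1 @ unit cost 30 (adds 30)
shortest-cost path #3: 9→0→10→6→4 push 2 @ unit cost 34 (adds 68)
shortest-cost path #4: 9→8→1→3→5→6→4 push 9 @ unit cost 34 (adds 306)
shortest-cost path #5: 9→8→1→11→3→5→6→4 push 1 @ unit cost 42 (adds 42)
shortest-cost path #6: 9→8→1→11→3→5→12→4 push 1 @ unit cost 42 (adds 42)
total cost = 735

Minimum cost for 27 units: 735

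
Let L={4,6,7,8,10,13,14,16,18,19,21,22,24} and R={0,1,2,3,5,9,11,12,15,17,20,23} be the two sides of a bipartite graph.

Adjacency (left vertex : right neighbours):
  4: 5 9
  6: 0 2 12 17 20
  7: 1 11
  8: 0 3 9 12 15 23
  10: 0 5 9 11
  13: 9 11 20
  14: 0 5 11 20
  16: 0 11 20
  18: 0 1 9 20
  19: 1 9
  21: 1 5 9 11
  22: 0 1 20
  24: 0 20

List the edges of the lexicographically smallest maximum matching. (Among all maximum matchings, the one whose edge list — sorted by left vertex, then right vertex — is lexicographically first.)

Lex-smallest maximum matching: {(4,5), (6,2), (7,1), (8,3), (10,0), (13,9), (14,11), (16,20)}

|M| = 8 (so the lex-smallest maximum matching has 8 edges)
process left vertices in ascending order; for each, take the smallest-labelled available neighbour that still permits 8 edges overall, or leave it unmatched if none does
lex-smallest matching: {4-5, 6-2, 7-1, 8-3, 10-0, 13-9, 14-11, 16-20}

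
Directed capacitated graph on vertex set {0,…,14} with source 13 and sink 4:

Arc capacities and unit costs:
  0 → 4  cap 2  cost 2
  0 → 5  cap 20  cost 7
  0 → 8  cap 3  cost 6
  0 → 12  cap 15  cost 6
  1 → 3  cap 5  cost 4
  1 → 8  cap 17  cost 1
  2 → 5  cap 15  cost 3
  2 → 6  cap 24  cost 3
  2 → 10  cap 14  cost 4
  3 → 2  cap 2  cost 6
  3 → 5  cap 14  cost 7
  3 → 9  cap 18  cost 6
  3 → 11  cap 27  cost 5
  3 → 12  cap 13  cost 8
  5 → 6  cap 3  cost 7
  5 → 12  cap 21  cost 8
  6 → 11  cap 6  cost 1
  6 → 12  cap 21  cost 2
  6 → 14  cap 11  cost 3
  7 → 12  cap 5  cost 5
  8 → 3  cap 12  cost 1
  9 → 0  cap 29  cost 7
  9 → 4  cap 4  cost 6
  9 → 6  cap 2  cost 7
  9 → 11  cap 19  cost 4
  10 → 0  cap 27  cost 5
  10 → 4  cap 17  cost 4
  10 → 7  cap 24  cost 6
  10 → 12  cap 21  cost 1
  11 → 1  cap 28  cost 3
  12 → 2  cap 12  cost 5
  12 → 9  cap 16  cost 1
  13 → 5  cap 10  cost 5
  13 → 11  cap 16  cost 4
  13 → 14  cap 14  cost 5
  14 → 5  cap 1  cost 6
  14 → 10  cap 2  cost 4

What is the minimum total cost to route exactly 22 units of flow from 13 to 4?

shortest-cost path #1: 13→14→10→4 push 2 @ unit cost 13 (adds 26)
shortest-cost path #2: 13→5→12→9→4 push 4 @ unit cost 20 (adds 80)
shortest-cost path #3: 13→5→12→9→0→4 push 2 @ unit cost 23 (adds 46)
shortest-cost path #4: 13→11→1→8→3→2→10→4 push 2 @ unit cost 23 (adds 46)
shortest-cost path #5: 13→5→12→2→10→4 push 4 @ unit cost 26 (adds 104)
shortest-cost path #6: 13→11→1→8→3→9→12→2→10→4 push 6 @ unit cost 27 (adds 162)
shortest-cost path #7: 13→11→1→8→3→12→2→10→4 push 2 @ unit cost 30 (adds 60)
total cost = 524

Minimum cost for 22 units: 524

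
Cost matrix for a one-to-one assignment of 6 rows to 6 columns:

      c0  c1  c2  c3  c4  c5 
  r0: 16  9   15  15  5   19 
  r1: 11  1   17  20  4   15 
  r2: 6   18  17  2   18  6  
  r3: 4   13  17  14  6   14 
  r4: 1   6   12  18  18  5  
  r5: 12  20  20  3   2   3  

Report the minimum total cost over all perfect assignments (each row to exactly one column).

optimal assignment: row0→col4 (cost 5), row1→col1 (cost 1), row2→col3 (cost 2), row3→col0 (cost 4), row4→col2 (cost 12), row5→col5 (cost 3)
total = 5 + 1 + 2 + 4 + 12 + 3 = 27

Minimum assignment cost: 27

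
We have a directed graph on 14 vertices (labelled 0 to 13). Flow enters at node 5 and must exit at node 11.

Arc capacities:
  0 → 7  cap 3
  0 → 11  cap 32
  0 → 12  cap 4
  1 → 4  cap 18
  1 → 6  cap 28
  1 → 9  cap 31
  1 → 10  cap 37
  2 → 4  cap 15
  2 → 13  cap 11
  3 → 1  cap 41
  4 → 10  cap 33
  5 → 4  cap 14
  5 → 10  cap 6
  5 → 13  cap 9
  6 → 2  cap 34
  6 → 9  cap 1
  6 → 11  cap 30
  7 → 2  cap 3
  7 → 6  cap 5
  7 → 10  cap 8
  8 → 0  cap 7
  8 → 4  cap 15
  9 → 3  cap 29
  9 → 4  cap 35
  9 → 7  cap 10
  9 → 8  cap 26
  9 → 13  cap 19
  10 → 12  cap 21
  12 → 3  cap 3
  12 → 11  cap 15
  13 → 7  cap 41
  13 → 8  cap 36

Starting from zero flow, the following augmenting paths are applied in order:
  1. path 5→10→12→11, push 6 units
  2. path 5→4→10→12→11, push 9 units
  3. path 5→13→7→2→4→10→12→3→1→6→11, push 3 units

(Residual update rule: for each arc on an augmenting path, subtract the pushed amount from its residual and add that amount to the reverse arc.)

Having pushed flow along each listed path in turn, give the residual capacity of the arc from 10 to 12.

after path 1 (5→10→12→11, push 6): res(10,12)=15
after path 2 (5→4→10→12→11, push 9): res(10,12)=6
after path 3 (5→13→7→2→4→10→12→3→1→6→11, push 3): res(10,12)=3

Residual capacity of (10,12): 3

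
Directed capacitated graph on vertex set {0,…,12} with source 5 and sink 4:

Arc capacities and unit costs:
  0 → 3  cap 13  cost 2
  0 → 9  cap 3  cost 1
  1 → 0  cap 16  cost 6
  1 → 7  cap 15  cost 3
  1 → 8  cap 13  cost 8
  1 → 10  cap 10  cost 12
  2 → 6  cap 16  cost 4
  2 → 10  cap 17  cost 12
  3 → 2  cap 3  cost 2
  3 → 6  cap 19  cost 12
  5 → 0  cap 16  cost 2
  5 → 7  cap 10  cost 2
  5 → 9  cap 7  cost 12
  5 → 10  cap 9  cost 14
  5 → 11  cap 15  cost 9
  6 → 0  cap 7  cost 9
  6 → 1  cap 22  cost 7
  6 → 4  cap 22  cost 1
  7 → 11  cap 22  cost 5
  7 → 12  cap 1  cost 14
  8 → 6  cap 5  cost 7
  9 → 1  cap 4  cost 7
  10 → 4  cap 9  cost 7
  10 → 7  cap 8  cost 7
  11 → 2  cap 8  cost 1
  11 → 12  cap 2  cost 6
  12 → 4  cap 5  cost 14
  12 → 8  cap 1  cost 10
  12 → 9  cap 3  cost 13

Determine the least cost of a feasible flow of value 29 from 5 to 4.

shortest-cost path #1: 5→0→3→2→6→4 push 3 @ unit cost 11 (adds 33)
shortest-cost path #2: 5→7→11→2→6→4 push 8 @ unit cost 13 (adds 104)
shortest-cost path #3: 5→0→3→6→4 push 10 @ unit cost 17 (adds 170)
shortest-cost path #4: 5→10→4 push 8 @ unit cost 21 (adds 168)
total cost = 475

Minimum cost for 29 units: 475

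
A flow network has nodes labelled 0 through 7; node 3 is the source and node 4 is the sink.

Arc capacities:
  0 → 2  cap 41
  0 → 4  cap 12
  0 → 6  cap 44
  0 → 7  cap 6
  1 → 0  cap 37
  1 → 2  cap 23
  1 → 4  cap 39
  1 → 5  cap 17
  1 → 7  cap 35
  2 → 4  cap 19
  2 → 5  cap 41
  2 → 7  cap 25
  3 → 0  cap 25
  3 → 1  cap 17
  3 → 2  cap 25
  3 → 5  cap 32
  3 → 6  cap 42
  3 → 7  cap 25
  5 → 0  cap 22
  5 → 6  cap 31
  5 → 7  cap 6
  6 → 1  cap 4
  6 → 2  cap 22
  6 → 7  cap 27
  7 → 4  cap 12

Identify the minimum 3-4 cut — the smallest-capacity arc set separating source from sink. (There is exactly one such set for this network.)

Min-cut arcs: {(0,4), (2,4), (3,1), (6,1), (7,4)} (total capacity 64)

augment #1: 3→0→4 push 12
augment #2: 3→1→4 push 17
augment #3: 3→2→4 push 19
augment #4: 3→7→4 push 12
augment #5: 3→6→1→4 push 4
max flow = 64; residual-reachable set from 3 gives S-side
cut edges (S→T): {(0,4), (2,4), (3,1), (6,1), (7,4)} total cap 64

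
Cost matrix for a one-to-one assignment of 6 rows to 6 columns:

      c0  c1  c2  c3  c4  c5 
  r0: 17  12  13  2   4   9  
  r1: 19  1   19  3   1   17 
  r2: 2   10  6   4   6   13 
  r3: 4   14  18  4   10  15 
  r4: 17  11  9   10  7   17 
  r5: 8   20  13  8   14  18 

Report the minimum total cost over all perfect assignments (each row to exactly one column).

one of 2 optimal assignments: row0→col5 (cost 9), row1→col1 (cost 1), row2→col2 (cost 6), row3→col0 (cost 4), row4→col4 (cost 7), row5→col3 (cost 8)
total = 9 + 1 + 6 + 4 + 7 + 8 = 35

Minimum assignment cost: 35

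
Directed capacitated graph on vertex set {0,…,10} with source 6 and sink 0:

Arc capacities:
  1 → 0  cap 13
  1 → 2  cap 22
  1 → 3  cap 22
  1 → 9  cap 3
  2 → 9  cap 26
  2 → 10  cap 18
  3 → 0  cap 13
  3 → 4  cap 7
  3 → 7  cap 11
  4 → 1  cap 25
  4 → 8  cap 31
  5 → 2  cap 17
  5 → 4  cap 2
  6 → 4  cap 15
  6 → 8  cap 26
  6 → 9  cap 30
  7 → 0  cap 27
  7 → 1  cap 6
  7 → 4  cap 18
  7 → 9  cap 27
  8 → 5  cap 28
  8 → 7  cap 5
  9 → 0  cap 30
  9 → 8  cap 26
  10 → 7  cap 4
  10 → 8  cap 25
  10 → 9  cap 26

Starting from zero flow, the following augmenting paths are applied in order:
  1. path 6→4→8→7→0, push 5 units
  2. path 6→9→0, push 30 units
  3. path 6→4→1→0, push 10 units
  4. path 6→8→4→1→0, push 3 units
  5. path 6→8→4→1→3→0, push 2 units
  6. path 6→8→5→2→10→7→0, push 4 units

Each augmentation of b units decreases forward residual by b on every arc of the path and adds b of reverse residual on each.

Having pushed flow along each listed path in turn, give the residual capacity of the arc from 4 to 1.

Residual capacity of (4,1): 10

after path 1 (6→4→8→7→0, push 5): res(4,1)=25
after path 2 (6→9→0, push 30): res(4,1)=25
after path 3 (6→4→1→0, push 10): res(4,1)=15
after path 4 (6→8→4→1→0, push 3): res(4,1)=12
after path 5 (6→8→4→1→3→0, push 2): res(4,1)=10
after path 6 (6→8→5→2→10→7→0, push 4): res(4,1)=10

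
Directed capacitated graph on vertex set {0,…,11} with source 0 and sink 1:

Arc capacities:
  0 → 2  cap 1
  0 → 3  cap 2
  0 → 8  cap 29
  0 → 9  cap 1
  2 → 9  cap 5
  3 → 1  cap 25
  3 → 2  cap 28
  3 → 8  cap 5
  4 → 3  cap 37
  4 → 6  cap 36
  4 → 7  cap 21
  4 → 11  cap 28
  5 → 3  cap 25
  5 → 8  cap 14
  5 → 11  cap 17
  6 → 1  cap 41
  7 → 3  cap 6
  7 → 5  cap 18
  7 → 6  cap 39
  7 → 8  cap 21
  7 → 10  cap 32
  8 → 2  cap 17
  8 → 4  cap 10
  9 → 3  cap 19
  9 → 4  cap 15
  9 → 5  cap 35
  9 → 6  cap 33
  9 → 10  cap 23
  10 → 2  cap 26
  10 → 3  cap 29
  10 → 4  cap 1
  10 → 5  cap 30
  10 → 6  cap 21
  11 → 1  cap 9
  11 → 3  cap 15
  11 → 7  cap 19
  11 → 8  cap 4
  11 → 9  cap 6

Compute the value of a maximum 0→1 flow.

augment #1: 0→3→1 bottleneck 2, total now 2
augment #2: 0→9→3→1 bottleneck 1, total now 3
augment #3: 0→2→9→3→1 bottleneck 1, total now 4
augment #4: 0→8→4→3→1 bottleneck 10, total now 14
augment #5: 0→8→2→9→3→1 bottleneck 4, total now 18

Maximum flow value: 18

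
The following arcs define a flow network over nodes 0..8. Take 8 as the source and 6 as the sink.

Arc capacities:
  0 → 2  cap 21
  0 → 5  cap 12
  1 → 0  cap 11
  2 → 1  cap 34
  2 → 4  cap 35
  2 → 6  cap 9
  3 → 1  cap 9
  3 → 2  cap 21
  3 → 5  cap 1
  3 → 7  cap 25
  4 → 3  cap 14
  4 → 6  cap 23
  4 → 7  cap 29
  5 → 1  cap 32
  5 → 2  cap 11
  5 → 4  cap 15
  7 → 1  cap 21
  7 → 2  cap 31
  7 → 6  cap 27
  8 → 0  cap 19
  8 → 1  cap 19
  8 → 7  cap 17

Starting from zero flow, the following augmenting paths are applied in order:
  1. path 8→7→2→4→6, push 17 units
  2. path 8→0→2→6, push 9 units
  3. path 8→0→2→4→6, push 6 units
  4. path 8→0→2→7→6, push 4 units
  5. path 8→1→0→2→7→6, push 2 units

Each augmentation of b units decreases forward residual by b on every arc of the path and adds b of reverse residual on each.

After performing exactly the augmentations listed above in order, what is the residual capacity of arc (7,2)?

after path 1 (8→7→2→4→6, push 17): res(7,2)=14
after path 2 (8→0→2→6, push 9): res(7,2)=14
after path 3 (8→0→2→4→6, push 6): res(7,2)=14
after path 4 (8→0→2→7→6, push 4): res(7,2)=18
after path 5 (8→1→0→2→7→6, push 2): res(7,2)=20

Residual capacity of (7,2): 20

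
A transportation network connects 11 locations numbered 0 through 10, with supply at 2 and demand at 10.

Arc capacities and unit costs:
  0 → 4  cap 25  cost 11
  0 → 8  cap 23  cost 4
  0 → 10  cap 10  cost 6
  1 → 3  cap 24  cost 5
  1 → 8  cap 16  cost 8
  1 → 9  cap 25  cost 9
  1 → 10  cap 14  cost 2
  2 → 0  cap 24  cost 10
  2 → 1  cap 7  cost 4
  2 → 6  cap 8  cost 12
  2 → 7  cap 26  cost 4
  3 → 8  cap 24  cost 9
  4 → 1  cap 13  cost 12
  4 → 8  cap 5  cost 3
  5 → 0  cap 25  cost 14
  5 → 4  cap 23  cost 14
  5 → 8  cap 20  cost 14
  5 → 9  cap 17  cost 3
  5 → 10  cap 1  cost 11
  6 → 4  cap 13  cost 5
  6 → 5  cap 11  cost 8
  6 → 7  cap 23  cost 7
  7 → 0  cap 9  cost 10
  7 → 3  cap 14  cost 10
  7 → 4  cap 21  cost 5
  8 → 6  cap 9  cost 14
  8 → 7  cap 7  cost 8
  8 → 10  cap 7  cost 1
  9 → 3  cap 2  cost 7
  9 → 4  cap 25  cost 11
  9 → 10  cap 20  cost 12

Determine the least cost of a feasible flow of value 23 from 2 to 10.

Minimum cost for 23 units: 281

shortest-cost path #1: 2→1→10 push 7 @ unit cost 6 (adds 42)
shortest-cost path #2: 2→7→4→8→10 push 5 @ unit cost 13 (adds 65)
shortest-cost path #3: 2→0→8→10 push 2 @ unit cost 15 (adds 30)
shortest-cost path #4: 2→0→10 push 9 @ unit cost 16 (adds 144)
total cost = 281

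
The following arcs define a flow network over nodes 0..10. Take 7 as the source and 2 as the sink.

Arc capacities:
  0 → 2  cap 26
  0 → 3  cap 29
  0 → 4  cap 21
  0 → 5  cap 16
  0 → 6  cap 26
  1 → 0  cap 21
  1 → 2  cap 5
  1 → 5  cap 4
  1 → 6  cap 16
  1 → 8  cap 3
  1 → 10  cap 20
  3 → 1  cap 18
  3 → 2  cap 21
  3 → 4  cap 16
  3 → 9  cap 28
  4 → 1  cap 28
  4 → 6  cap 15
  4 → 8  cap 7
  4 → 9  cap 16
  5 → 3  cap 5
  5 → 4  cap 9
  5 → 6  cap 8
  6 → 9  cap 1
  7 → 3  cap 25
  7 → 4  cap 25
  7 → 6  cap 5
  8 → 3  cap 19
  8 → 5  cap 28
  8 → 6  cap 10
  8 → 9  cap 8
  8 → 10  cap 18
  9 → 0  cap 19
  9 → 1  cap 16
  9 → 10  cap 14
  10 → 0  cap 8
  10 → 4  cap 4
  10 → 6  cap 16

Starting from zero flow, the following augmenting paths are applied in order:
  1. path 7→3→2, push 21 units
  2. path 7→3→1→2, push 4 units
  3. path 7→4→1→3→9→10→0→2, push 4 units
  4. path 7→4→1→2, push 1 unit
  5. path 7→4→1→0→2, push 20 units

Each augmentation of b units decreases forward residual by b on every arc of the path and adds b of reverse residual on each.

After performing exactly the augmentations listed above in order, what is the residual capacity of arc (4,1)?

Residual capacity of (4,1): 3

after path 1 (7→3→2, push 21): res(4,1)=28
after path 2 (7→3→1→2, push 4): res(4,1)=28
after path 3 (7→4→1→3→9→10→0→2, push 4): res(4,1)=24
after path 4 (7→4→1→2, push 1): res(4,1)=23
after path 5 (7→4→1→0→2, push 20): res(4,1)=3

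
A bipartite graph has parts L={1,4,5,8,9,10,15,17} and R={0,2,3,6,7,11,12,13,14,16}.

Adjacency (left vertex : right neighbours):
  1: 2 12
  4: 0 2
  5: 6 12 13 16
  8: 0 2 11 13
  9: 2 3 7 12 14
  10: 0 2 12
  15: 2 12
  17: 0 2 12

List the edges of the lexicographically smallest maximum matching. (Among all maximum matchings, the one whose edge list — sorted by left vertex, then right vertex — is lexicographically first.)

|M| = 6 (so the lex-smallest maximum matching has 6 edges)
process left vertices in ascending order; for each, take the smallest-labelled available neighbour that still permits 6 edges overall, or leave it unmatched if none does
lex-smallest matching: {1-2, 4-0, 5-6, 8-11, 9-3, 10-12}

Lex-smallest maximum matching: {(1,2), (4,0), (5,6), (8,11), (9,3), (10,12)}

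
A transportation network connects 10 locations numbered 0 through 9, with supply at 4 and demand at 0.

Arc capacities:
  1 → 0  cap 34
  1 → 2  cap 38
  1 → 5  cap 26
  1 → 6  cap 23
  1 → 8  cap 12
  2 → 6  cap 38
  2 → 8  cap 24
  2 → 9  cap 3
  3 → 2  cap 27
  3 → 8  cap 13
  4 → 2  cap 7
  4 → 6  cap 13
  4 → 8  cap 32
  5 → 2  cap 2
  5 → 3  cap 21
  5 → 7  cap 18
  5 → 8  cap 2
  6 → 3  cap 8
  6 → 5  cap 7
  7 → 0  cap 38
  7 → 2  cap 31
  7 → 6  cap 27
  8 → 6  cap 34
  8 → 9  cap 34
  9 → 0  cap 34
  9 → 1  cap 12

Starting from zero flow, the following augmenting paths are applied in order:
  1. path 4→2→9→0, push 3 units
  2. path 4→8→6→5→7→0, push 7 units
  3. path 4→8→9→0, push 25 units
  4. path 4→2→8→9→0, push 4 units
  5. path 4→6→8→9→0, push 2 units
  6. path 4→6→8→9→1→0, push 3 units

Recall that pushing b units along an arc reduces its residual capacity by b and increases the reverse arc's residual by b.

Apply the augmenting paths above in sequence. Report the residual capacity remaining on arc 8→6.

Residual capacity of (8,6): 32

after path 1 (4→2→9→0, push 3): res(8,6)=34
after path 2 (4→8→6→5→7→0, push 7): res(8,6)=27
after path 3 (4→8→9→0, push 25): res(8,6)=27
after path 4 (4→2→8→9→0, push 4): res(8,6)=27
after path 5 (4→6→8→9→0, push 2): res(8,6)=29
after path 6 (4→6→8→9→1→0, push 3): res(8,6)=32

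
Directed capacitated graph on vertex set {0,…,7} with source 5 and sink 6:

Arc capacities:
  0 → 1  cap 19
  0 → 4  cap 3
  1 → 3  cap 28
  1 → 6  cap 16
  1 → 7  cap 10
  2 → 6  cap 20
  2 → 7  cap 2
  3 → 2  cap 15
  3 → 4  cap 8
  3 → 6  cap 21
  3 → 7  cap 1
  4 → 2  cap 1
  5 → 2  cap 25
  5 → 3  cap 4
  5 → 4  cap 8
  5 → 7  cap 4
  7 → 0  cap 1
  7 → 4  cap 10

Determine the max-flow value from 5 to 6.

Maximum flow value: 25

augment #1: 5→2→6 bottleneck 20, total now 20
augment #2: 5→3→6 bottleneck 4, total now 24
augment #3: 5→7→0→1→6 bottleneck 1, total now 25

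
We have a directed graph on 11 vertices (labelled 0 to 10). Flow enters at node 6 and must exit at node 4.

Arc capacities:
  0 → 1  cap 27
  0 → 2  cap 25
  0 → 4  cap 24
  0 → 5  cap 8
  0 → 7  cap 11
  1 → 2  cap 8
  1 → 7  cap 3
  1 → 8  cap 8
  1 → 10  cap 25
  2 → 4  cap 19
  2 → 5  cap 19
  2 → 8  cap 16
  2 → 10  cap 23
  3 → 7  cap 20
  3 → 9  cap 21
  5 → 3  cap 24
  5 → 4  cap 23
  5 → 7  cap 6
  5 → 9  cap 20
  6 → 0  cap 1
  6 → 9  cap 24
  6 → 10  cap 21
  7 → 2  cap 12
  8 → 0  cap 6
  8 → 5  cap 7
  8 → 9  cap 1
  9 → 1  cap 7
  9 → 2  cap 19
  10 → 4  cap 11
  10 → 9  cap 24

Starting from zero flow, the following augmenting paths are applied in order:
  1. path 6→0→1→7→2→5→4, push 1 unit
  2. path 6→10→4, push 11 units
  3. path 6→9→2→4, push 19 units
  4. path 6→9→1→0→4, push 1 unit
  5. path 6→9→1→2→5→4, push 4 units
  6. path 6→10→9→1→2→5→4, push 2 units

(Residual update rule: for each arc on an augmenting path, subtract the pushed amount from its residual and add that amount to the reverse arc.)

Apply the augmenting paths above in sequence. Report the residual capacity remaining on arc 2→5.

Residual capacity of (2,5): 12

after path 1 (6→0→1→7→2→5→4, push 1): res(2,5)=18
after path 2 (6→10→4, push 11): res(2,5)=18
after path 3 (6→9→2→4, push 19): res(2,5)=18
after path 4 (6→9→1→0→4, push 1): res(2,5)=18
after path 5 (6→9→1→2→5→4, push 4): res(2,5)=14
after path 6 (6→10→9→1→2→5→4, push 2): res(2,5)=12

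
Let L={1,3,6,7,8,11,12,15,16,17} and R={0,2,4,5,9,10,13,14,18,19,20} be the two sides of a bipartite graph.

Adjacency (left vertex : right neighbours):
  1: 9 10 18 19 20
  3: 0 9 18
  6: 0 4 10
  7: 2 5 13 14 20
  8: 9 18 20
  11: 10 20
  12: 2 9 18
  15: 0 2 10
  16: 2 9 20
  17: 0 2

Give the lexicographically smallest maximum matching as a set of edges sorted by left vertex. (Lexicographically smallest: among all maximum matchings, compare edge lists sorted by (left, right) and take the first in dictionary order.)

|M| = 9 (so the lex-smallest maximum matching has 9 edges)
process left vertices in ascending order; for each, take the smallest-labelled available neighbour that still permits 9 edges overall, or leave it unmatched if none does
lex-smallest matching: {1-19, 3-0, 6-4, 7-5, 8-9, 11-10, 12-18, 15-2, 16-20}

Lex-smallest maximum matching: {(1,19), (3,0), (6,4), (7,5), (8,9), (11,10), (12,18), (15,2), (16,20)}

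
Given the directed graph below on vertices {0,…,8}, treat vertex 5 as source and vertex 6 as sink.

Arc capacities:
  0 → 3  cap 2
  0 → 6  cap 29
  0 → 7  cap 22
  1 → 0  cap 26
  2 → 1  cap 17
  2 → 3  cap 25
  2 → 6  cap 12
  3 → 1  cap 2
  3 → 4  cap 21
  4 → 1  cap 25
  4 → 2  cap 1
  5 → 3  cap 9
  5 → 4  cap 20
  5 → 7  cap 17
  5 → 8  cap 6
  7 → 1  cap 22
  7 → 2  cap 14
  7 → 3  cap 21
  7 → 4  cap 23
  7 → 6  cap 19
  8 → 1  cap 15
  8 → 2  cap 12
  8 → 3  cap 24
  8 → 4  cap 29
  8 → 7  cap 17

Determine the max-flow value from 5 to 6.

augment #1: 5→7→6 bottleneck 17, total now 17
augment #2: 5→4→2→6 bottleneck 1, total now 18
augment #3: 5→8→2→6 bottleneck 6, total now 24
augment #4: 5→3→1→0→6 bottleneck 2, total now 26
augment #5: 5→4→1→0→6 bottleneck 19, total now 45
augment #6: 5→3→4→1→0→6 bottleneck 5, total now 50

Maximum flow value: 50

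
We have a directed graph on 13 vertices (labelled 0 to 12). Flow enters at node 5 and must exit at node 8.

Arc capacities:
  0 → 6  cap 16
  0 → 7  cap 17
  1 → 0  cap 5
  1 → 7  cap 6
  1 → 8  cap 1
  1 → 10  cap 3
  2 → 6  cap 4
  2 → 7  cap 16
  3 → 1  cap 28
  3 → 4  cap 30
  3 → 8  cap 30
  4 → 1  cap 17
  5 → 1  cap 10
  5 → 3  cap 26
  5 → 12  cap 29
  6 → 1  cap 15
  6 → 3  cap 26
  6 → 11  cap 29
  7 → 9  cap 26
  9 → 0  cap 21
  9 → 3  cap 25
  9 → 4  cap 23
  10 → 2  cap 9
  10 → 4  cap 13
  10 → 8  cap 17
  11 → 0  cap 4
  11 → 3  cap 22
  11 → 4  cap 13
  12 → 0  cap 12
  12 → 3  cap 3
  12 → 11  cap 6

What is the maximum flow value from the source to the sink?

Maximum flow value: 34

augment #1: 5→1→8 bottleneck 1, total now 1
augment #2: 5→3→8 bottleneck 26, total now 27
augment #3: 5→1→10→8 bottleneck 3, total now 30
augment #4: 5→12→3→8 bottleneck 3, total now 33
augment #5: 5→12→11→3→8 bottleneck 1, total now 34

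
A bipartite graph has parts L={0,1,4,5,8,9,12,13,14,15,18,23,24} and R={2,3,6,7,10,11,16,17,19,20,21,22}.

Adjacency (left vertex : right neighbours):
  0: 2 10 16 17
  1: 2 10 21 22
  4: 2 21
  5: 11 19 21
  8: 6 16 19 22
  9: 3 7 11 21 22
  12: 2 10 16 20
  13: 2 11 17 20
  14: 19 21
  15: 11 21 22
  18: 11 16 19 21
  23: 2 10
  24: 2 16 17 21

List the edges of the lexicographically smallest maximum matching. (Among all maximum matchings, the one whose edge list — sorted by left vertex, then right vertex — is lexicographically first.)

|M| = 11 (so the lex-smallest maximum matching has 11 edges)
process left vertices in ascending order; for each, take the smallest-labelled available neighbour that still permits 11 edges overall, or leave it unmatched if none does
lex-smallest matching: {0-2, 1-10, 4-21, 5-11, 8-6, 9-3, 12-16, 13-20, 14-19, 15-22, 24-17}

Lex-smallest maximum matching: {(0,2), (1,10), (4,21), (5,11), (8,6), (9,3), (12,16), (13,20), (14,19), (15,22), (24,17)}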